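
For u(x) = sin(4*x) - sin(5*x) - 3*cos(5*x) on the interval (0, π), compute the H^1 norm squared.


||u||_{H^1(0,π)}^2 = 416/3 + 277*π/2

u'(x) = 15*sin(5*x) + 4*cos(4*x) - 5*cos(5*x).
Expand u² and (u')² and integrate term by term on (0, π), using: for integers n ≥ 1, ∫_0^π sin²(nx) dx = ∫_0^π cos²(nx) dx = π/2; for n ≠ n', ∫_0^π sin(nx)sin(n'x) dx = ∫_0^π cos(nx)cos(n'x) dx = 0; and by product-to-sum, ∫_0^π sin(nx)cos(n'x) dx = ½∫_0^π [sin((n+n')x) + sin((n−n')x)] dx, which is 0 when n+n' is even and 2n/(n²−n'²) when n+n' is odd (it need not vanish on (0, π)).
  u² squared terms: (-1)²·∫sin(5x)² dx = 1·π/2 = π/2;  (-3)²·∫cos(5x)² dx = 9·π/2 = 9*π/2;  (1)²·∫sin(4x)² dx = 1·π/2 = π/2.
  u² cross terms: 2·(-1)·(-3)·∫sin(5x)·cos(5x) dx = 6·(0) = 0;  2·(-1)·(1)·∫sin(5x)·sin(4x) dx = -2·(0) = 0;  2·(-3)·(1)·∫cos(5x)·sin(4x) dx = -6·(-8/9) = 16/3.
  So ∫_0^π u² dx = π/2 + 9*π/2 + π/2 + 0 + 0 + 16/3 = 16/3 + 11*π/2.
  (u')² squared terms: (-5)²·∫cos(5x)² dx = 25·π/2 = 25*π/2;  (4)²·∫cos(4x)² dx = 16·π/2 = 8*π;  (15)²·∫sin(5x)² dx = 225·π/2 = 225*π/2.
  (u')² cross terms: 2·(-5)·(4)·∫cos(5x)·cos(4x) dx = -40·(0) = 0;  2·(-5)·(15)·∫cos(5x)·sin(5x) dx = -150·(0) = 0;  2·(4)·(15)·∫cos(4x)·sin(5x) dx = 120·(10/9) = 400/3.
  So ∫_0^π (u')² dx = 25*π/2 + 8*π + 225*π/2 + 0 + 0 + 400/3 = 400/3 + 133*π.
||u||_{H^1}^2 = (16/3 + 11*π/2) + (400/3 + 133*π) = 416/3 + 277*π/2.


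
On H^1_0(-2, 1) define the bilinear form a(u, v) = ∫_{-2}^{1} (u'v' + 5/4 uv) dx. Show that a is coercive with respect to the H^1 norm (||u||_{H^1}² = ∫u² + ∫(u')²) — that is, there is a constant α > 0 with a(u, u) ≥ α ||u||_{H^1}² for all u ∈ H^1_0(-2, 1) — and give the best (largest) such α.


α = 1

Coercivity of a(·,·) on H^1_0(-2, 1) means a(u, u) ≥ α ||u||_{H^1}² for every u ∈ H^1_0.
The interval has length L = 3, and Poincaré/coercivity depend only on L. Here a(u, u) = ∫(u')² + (5/4)·∫u².
Here c = 5/4 ≥ 1, so a(u,u) = ∫(u')² + c∫u² ≥ ∫(u')² + ∫u² = ||u||_{H^1}², i.e. α = 1 works. No larger α is possible: a(u,u) ≥ α||u||_{H^1}² means (1−α)∫(u')² ≥ (α−c)∫u², and for the modes u_n = sin(nπ(x−x₀)/L) (x₀ the left endpoint) one has ∫u_n²/∫(u_n')² = (L/(nπ))² → 0, so a(u_n,u_n)/||u_n||_{H^1}² → 1. Hence the optimal constant is α = 1.
Therefore α = 1.


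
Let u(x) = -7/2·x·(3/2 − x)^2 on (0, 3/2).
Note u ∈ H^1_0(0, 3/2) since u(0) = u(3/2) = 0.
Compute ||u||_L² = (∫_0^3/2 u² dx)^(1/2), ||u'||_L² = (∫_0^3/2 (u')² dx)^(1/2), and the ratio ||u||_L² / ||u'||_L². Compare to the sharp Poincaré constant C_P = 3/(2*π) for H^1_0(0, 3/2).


||u||_L² / ||u'||_L² = 3*sqrt(14)/28 < C_P = 3/(2*π).

u(x) = -7/2·x·(3/2 − x)^2, so u'(x) = -21*x^2/2 + 21*x - 63/8.
u(x) = -7/2·x·(3/2 − x)^2 vanishes at x = 0 and x = 3/2, so u ∈ H^1_0(0, 3/2). Differentiate via the product rule and integrate the resulting polynomials term by term.
  ∫_0^3/2 u² dx = ∫_0^3/2 (49*x^6/4 - 147*x^5/2 + 1323*x^4/8 - 1323*x^3/8 + 3969*x^2/64) dx. Term by term:
    ∫_0^3/2 49*x^6/4 dx = 15309/512;  ∫_0^3/2 -147*x^5/2 dx = -35721/256;  ∫_0^3/2 1323*x^4/8 dx = 321489/1280;
    ∫_0^3/2 -1323*x^3/8 dx = -107163/512;  ∫_0^3/2 3969*x^2/64 dx = 35721/512.
  Sum: 15309/512 − 35721/256 + 321489/1280 − 107163/512 + 35721/512 = 5103/2560.
  ∫_0^3/2 (u')² dx = ∫_0^3/2 (441*x^4/4 - 441*x^3 + 4851*x^2/8 - 1323*x/4 + 3969/64) dx. Term by term:
    ∫_0^3/2 441*x^4/4 dx = 107163/640;  ∫_0^3/2 -441*x^3 dx = -35721/64;  ∫_0^3/2 4851*x^2/8 dx = 43659/64;
    ∫_0^3/2 -1323*x/4 dx = -11907/32;  ∫_0^3/2 3969/64 dx = 11907/128.
  Sum: 107163/640 − 35721/64 + 43659/64 − 11907/32 + 11907/128 = 3969/320.
∫_0^3/2 u² dx = 5103/2560, so ||u||_L² = 27*sqrt(70)/160.
∫_0^3/2 (u')² dx = 3969/320, so ||u'||_L² = 63*sqrt(5)/40.
Ratio ||u||_L² / ||u'||_L² = 3*sqrt(14)/28.
Sharp Poincaré constant on H^1_0(0, 3/2) is C_P = L/π = 3/(2*π), achieved by sin(2*π/3·x).
A polynomial bump cannot attain the sharp Poincaré constant (only the first sine eigenfunction does), so the ratio is strictly less than C_P, consistent with ||u||_L² ≤ C_P ||u'||_L².


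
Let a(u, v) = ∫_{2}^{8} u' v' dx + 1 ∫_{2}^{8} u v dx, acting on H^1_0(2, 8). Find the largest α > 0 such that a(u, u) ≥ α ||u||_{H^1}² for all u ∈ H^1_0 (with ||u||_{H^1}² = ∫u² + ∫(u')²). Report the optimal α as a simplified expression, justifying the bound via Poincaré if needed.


α = 1

Coercivity of a(·,·) on H^1_0(2, 8) means a(u, u) ≥ α ||u||_{H^1}² for every u ∈ H^1_0.
The interval has length L = 6, and Poincaré/coercivity depend only on L. Here a(u, u) = ∫(u')² + (1)·∫u².
Here c = 1 ≥ 1, so a(u,u) = ∫(u')² + c∫u² ≥ ∫(u')² + ∫u² = ||u||_{H^1}², i.e. α = 1 works. No larger α is possible: a(u,u) ≥ α||u||_{H^1}² means (1−α)∫(u')² ≥ (α−c)∫u², and for the modes u_n = sin(nπ(x−x₀)/L) (x₀ the left endpoint) one has ∫u_n²/∫(u_n')² = (L/(nπ))² → 0, so a(u_n,u_n)/||u_n||_{H^1}² → 1. Hence the optimal constant is α = 1.
Therefore α = 1.


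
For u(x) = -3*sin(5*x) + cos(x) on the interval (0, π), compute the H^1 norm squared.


||u||_{H^1(0,π)}^2 = 118*π

u'(x) = -sin(x) - 15*cos(5*x).
Expand u² and (u')² and integrate term by term on (0, π), using: for integers n ≥ 1, ∫_0^π sin²(nx) dx = ∫_0^π cos²(nx) dx = π/2; for n ≠ n', ∫_0^π sin(nx)sin(n'x) dx = ∫_0^π cos(nx)cos(n'x) dx = 0; and by product-to-sum, ∫_0^π sin(nx)cos(n'x) dx = ½∫_0^π [sin((n+n')x) + sin((n−n')x)] dx, which is 0 when n+n' is even and 2n/(n²−n'²) when n+n' is odd (it need not vanish on (0, π)).
  u² squared terms: (-3)²·∫sin(5x)² dx = 9·π/2 = 9*π/2;  (1)²·∫cos(x)² dx = 1·π/2 = π/2.
  u² cross terms: 2·(-3)·(1)·∫sin(5x)·cos(x) dx = -6·(0) = 0.
  So ∫_0^π u² dx = 9*π/2 + π/2 + 0 = 5*π.
  (u')² squared terms: (-1)²·∫sin(x)² dx = 1·π/2 = π/2;  (-15)²·∫cos(5x)² dx = 225·π/2 = 225*π/2.
  (u')² cross terms: 2·(-1)·(-15)·∫sin(x)·cos(5x) dx = 30·(0) = 0.
  So ∫_0^π (u')² dx = π/2 + 225*π/2 + 0 = 113*π.
||u||_{H^1}^2 = (5*π) + (113*π) = 118*π.


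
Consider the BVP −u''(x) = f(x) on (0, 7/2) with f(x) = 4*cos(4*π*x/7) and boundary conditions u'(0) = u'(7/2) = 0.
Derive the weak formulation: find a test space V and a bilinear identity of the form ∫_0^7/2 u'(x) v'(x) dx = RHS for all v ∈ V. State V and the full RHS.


V = H^1(0, 7/2) (no boundary constraint on v; u is determined up to an additive constant); weak form: ∫_0^7/2 u'v' dx = ∫_0^7/2 (4*cos(4*π*x/7)) v dx for all v ∈ V.

Multiply both sides by a test function v and integrate from 0 to 7/2:
  ∫_0^7/2 −u''(x) v(x) dx = ∫_0^7/2 f(x) v(x) dx.
Integrate the LHS by parts once:
  ∫_0^7/2 −u'' v dx = −[u'(x) v(x)]_0^7/2 + ∫_0^7/2 u'(x) v'(x) dx.
Thus ∫_0^7/2 u'(x) v'(x) dx = ∫_0^7/2 f(x) v(x) dx + [u'(x) v(x)]_0^7/2.
Choose V so that boundary terms are either known or forced to vanish.
u has homogeneous Neumann: u'(0) = u'(7/2) = 0. So [u' v]_0^7/2 = 0·v(7/2) − 0·v(0) = 0 for any v; take V = H^1(0, 7/2).
Weak formulation: find u (satisfying any essential BC) such that ∫_0^7/2 u'(x) v'(x) dx = ∫_0^7/2 f v dx for all v ∈ V (homogeneous Neumann, so boundary terms vanish).
Substituting f(x) = 4*cos(4*π*x/7), the right-hand side is ∫_0^7/2 (4*cos(4*π*x/7)) v dx.
Compatibility check (pure Neumann): taking v ≡ 1 ∈ V gives 0 = ∫_0^7/2 f dx + (0) − (0), i.e. ∫_0^7/2 f dx must equal u'(0) − u'(7/2) = 0. Indeed ∫_0^7/2 (4*cos(4*π*x/7)) dx = 0, so the data are compatible. The solution is then unique only up to an additive constant (fix it e.g. by requiring ∫_0^7/2 u dx = 0).


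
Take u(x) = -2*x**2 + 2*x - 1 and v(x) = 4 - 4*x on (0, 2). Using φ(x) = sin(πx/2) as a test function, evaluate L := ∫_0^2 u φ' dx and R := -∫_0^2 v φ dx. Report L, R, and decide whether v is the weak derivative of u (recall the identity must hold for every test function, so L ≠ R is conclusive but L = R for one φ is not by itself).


LHS = 8/π, RHS = 0. No, v is not the weak derivative of u.

u(x) = -2*x**2 + 2*x - 1, classical derivative u'(x) = 2 - 4*x.
φ(x) = sin(πx/2), so φ'(x) = π*cos(π*x/2)/2.
Note φ(0) = φ(2) = 0, so the boundary term u·φ vanishes.
LHS = ∫_0^2 u(x) φ'(x) dx = ∫_0^2 (-π*x^2*cos(π*x/2) + π*x*cos(π*x/2) - π*cos(π*x/2)/2) dx. Term by term:
  ∫_0^2 -π*cos(π*x/2)/2 dx = 0;  ∫_0^2 π*x*cos(π*x/2) dx = -8/π;  ∫_0^2 -π*x^2*cos(π*x/2) dx = 16/π.
Sum: 0 − 8/π + 16/π = 8/π.
So LHS = 8/π.
∫_0^2 v(x) φ(x) dx = ∫_0^2 (-4*x*sin(π*x/2) + 4*sin(π*x/2)) dx. Term by term:
  ∫_0^2 4*sin(π*x/2) dx = 16/π;  ∫_0^2 -4*x*sin(π*x/2) dx = -16/π.
Sum: 16/π − 16/π = 0.
So RHS = -∫_0^2 v(x) φ(x) dx = 0.
LHS − RHS = 8/π ≠ 0, so the identity fails.
(For a valid weak derivative the identity must hold for EVERY test function, in particular this one. The failure shows v is NOT the weak derivative of u.)
Correct weak derivative would be u'(x) = 2 - 4*x.


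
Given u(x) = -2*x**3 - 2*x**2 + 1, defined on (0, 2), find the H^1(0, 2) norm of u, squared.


||u||_{H^1}^2 = 13114/21

The H^1 norm (squared) on an interval (0, L) is
  ||u||_{H^1}^2 = ∫_0^L u(x)^2 dx + ∫_0^L u'(x)^2 dx.
Compute u'(x) = -6*x**2 - 4*x.
Then u(x)^2 = 4*x**6 + 8*x**5 + 4*x**4 - 4*x**3 - 4*x**2 + 1 and u'(x)^2 = 36*x**4 + 48*x**3 + 16*x**2.
Integrate each monomial from 0 to 2 using ∫_0^2 c·x^n dx = c·2^(n+1)/(n+1):
  ∫_0^2 u(x)^2 dx = ∫_0^2 (4*x^6 + 8*x^5 + 4*x^4 - 4*x^3 - 4*x^2 + 1) dx. Term by term:
    ∫_0^2 4*x^6 dx = 512/7;  ∫_0^2 8*x^5 dx = 256/3;  ∫_0^2 4*x^4 dx = 128/5;
    ∫_0^2 -4*x^3 dx = -16;  ∫_0^2 -4*x^2 dx = -32/3;  ∫_0^2 1 dx = 2.
  Sum: 512/7 + 256/3 + 128/5 − 16 − 32/3 + 2 = 16738/105.
  ∫_0^2 u'(x)^2 dx = ∫_0^2 (36*x^4 + 48*x^3 + 16*x^2) dx. Term by term:
    ∫_0^2 36*x^4 dx = 1152/5;  ∫_0^2 48*x^3 dx = 192;  ∫_0^2 16*x^2 dx = 128/3.
  Sum: 1152/5 + 192 + 128/3 = 6976/15.
Adding: ||u||_{H^1}^2 = 16738/105 + 6976/15 = 13114/21.


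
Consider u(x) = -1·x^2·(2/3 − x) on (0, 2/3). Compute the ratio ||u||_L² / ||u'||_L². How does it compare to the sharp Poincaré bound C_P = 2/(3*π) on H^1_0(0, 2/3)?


||u||_L² / ||u'||_L² = sqrt(14)/21 < C_P = 2/(3*π).

u(x) = -1·x^2·(2/3 − x), so u'(x) = x*(9*x - 4)/3.
u(x) = -1·x^2·(2/3 − x) vanishes at x = 0 and x = 2/3, so u ∈ H^1_0(0, 2/3). Differentiate via the product rule and integrate the resulting polynomials term by term.
  ∫_0^2/3 u² dx = ∫_0^2/3 (x^6 - 4*x^5/3 + 4*x^4/9) dx. Term by term:
    ∫_0^2/3 x^6 dx = 128/15309;  ∫_0^2/3 -4*x^5/3 dx = -128/6561;  ∫_0^2/3 4*x^4/9 dx = 128/10935.
  Sum: 128/15309 − 128/6561 + 128/10935 = 128/229635.
  ∫_0^2/3 (u')² dx = ∫_0^2/3 (9*x^4 - 8*x^3 + 16*x^2/9) dx. Term by term:
    ∫_0^2/3 9*x^4 dx = 32/135;  ∫_0^2/3 -8*x^3 dx = -32/81;  ∫_0^2/3 16*x^2/9 dx = 128/729.
  Sum: 32/135 − 32/81 + 128/729 = 64/3645.
∫_0^2/3 u² dx = 128/229635, so ||u||_L² = 8*sqrt(70)/2835.
∫_0^2/3 (u')² dx = 64/3645, so ||u'||_L² = 8*sqrt(5)/135.
Ratio ||u||_L² / ||u'||_L² = sqrt(14)/21.
Sharp Poincaré constant on H^1_0(0, 2/3) is C_P = L/π = 2/(3*π), achieved by sin(3*π/2·x).
A polynomial bump cannot attain the sharp Poincaré constant (only the first sine eigenfunction does), so the ratio is strictly less than C_P, consistent with ||u||_L² ≤ C_P ||u'||_L².


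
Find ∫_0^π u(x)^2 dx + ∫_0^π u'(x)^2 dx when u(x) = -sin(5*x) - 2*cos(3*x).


||u||_{H^1(0,π)}^2 = 33*π

u'(x) = 6*sin(3*x) - 5*cos(5*x).
Expand u² and (u')² and integrate term by term on (0, π), using: for integers n ≥ 1, ∫_0^π sin²(nx) dx = ∫_0^π cos²(nx) dx = π/2; for n ≠ n', ∫_0^π sin(nx)sin(n'x) dx = ∫_0^π cos(nx)cos(n'x) dx = 0; and by product-to-sum, ∫_0^π sin(nx)cos(n'x) dx = ½∫_0^π [sin((n+n')x) + sin((n−n')x)] dx, which is 0 when n+n' is even and 2n/(n²−n'²) when n+n' is odd (it need not vanish on (0, π)).
  u² squared terms: (-1)²·∫sin(5x)² dx = 1·π/2 = π/2;  (-2)²·∫cos(3x)² dx = 4·π/2 = 2*π.
  u² cross terms: 2·(-1)·(-2)·∫sin(5x)·cos(3x) dx = 4·(0) = 0.
  So ∫_0^π u² dx = π/2 + 2*π + 0 = 5*π/2.
  (u')² squared terms: (-5)²·∫cos(5x)² dx = 25·π/2 = 25*π/2;  (6)²·∫sin(3x)² dx = 36·π/2 = 18*π.
  (u')² cross terms: 2·(-5)·(6)·∫cos(5x)·sin(3x) dx = -60·(0) = 0.
  So ∫_0^π (u')² dx = 25*π/2 + 18*π + 0 = 61*π/2.
||u||_{H^1}^2 = (5*π/2) + (61*π/2) = 33*π.


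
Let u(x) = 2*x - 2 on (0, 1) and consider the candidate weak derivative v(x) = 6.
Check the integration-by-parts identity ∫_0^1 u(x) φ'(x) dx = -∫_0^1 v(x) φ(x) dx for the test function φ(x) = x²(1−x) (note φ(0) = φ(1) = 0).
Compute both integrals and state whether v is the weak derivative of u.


LHS = -1/6, RHS = -1/2. No, v is not the weak derivative of u.

u(x) = 2*x - 2, classical derivative u'(x) = 2.
φ(x) = x²(1−x), so φ'(x) = x*(2 - 3*x).
Note φ(0) = φ(1) = 0, so the boundary term u·φ vanishes.
LHS = ∫_0^1 u(x) φ'(x) dx = ∫_0^1 (-6*x^3 + 10*x^2 - 4*x) dx. Term by term:
  ∫_0^1 -6*x^3 dx = -3/2;  ∫_0^1 10*x^2 dx = 10/3;  ∫_0^1 -4*x dx = -2.
Sum: -3/2 + 10/3 − 2 = -1/6.
So LHS = -1/6.
∫_0^1 v(x) φ(x) dx = ∫_0^1 (-6*x^3 + 6*x^2) dx. Term by term:
  ∫_0^1 -6*x^3 dx = -3/2;  ∫_0^1 6*x^2 dx = 2.
Sum: -3/2 + 2 = 1/2.
So RHS = -∫_0^1 v(x) φ(x) dx = -1/2.
LHS − RHS = 1/3 ≠ 0, so the identity fails.
(For a valid weak derivative the identity must hold for EVERY test function, in particular this one. The failure shows v is NOT the weak derivative of u.)
Correct weak derivative would be u'(x) = 2.


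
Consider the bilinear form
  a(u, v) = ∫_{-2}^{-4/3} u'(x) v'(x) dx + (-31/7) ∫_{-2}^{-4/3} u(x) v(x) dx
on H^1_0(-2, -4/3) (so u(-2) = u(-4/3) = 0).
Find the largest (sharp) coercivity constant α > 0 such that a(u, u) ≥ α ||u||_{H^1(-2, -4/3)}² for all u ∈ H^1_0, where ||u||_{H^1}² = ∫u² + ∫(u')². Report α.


α = (-124 + 63*π^2)/(7*(4 + 9*π^2))

Coercivity of a(·,·) on H^1_0(-2, -4/3) means a(u, u) ≥ α ||u||_{H^1}² for every u ∈ H^1_0.
The interval has length L = 2/3, and Poincaré/coercivity depend only on L. Here a(u, u) = ∫(u')² + (-31/7)·∫u².
Here c = -31/7 < 0 with |c| < (π/L)² = 9*π^2/4, so coercivity still holds. The condition a(u,u) ≥ α||u||_{H^1}² reads (1−α)∫(u')² ≥ (α−c)∫u². Any admissible α is ≤ 1 (rapidly oscillating u have ∫u²/∫(u')² → 0), and α = 1 would force 0 ≥ (1−c)∫u², impossible since c < 1; so 1−α > 0. By the sharp Poincaré inequality on H^1_0 of an interval of length L, ∫(u')² ≥ (π/L)²∫u² with equality for the first sine mode sin(π(x−x₀)/L) (x₀ the left endpoint), so the inequality holds for all u iff (1−α)(π/L)² ≥ α − c, i.e. α ≤ ((π/L)² + c)/((π/L)² + 1) = (1 + c(L/π)²)/(1 + (L/π)²). (Direct route, valid since c ≤ 0: Poincaré gives c∫u² ≥ c(L/π)²∫(u')², so a(u,u) ≥ (1 + c(L/π)²)∫(u')², while ||u||_{H^1}² ≤ (1 + (L/π)²)∫(u')²; dividing yields the same α.) With (π/L)² = 9*π^2/4 and c = -31/7, the largest admissible constant is α = ((π/L)² + c)/((π/L)² + 1).
Simplifying, α = (-124 + 63*π^2)/(7*(4 + 9*π^2)).


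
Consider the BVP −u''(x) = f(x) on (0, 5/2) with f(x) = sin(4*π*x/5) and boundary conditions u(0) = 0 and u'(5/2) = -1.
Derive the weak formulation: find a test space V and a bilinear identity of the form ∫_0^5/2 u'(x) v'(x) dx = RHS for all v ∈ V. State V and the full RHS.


V = {v ∈ H^1(0, 5/2) : v(0) = 0} (test functions vanish at x = 0 where u is specified); weak form: ∫_0^5/2 u'v' dx = ∫_0^5/2 (sin(4*π*x/5)) v dx − v(5/2) for all v ∈ V.

Multiply both sides by a test function v and integrate from 0 to 5/2:
  ∫_0^5/2 −u''(x) v(x) dx = ∫_0^5/2 f(x) v(x) dx.
Integrate the LHS by parts once:
  ∫_0^5/2 −u'' v dx = −[u'(x) v(x)]_0^5/2 + ∫_0^5/2 u'(x) v'(x) dx.
Thus ∫_0^5/2 u'(x) v'(x) dx = ∫_0^5/2 f(x) v(x) dx + [u'(x) v(x)]_0^5/2.
Choose V so that boundary terms are either known or forced to vanish.
Mixed BC: u(0) = 0 (Dirichlet) and u'(5/2) = -1 (Neumann). Define V = {v ∈ H^1(0, 5/2) : v(0) = 0}. Then [u' v]_0^5/2 = u'(5/2)·v(5/2) − u'(0)·0 = − v(5/2).
Weak formulation: find u (satisfying any essential BC) such that ∫_0^5/2 u'(x) v'(x) dx = ∫_0^5/2 f v dx − v(5/2) for all v ∈ V (Dirichlet at 0 absorbed into V; Neumann datum at x = 5/2 contributes the boundary term).
Substituting f(x) = sin(4*π*x/5), the right-hand side is ∫_0^5/2 (sin(4*π*x/5)) v dx − v(5/2).


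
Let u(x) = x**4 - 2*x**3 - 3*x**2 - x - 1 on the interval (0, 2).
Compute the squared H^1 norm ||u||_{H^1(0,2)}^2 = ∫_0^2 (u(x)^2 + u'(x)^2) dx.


||u||_{H^1}^2 = 11152/45

The H^1 norm (squared) on an interval (0, L) is
  ||u||_{H^1}^2 = ∫_0^L u(x)^2 dx + ∫_0^L u'(x)^2 dx.
Compute u'(x) = 4*x**3 - 6*x**2 - 6*x - 1.
Then u(x)^2 = x**8 - 4*x**7 - 2*x**6 + 10*x**5 + 11*x**4 + 10*x**3 + 7*x**2 + 2*x + 1 and u'(x)^2 = 16*x**6 - 48*x**5 - 12*x**4 + 64*x**3 + 48*x**2 + 12*x + 1.
Integrate each monomial from 0 to 2 using ∫_0^2 c·x^n dx = c·2^(n+1)/(n+1):
  ∫_0^2 u(x)^2 dx = ∫_0^2 (x^8 - 4*x^7 - 2*x^6 + 10*x^5 + 11*x^4 + 10*x^3 + 7*x^2 + 2*x + 1) dx. Term by term:
    ∫_0^2 x^8 dx = 512/9;  ∫_0^2 -4*x^7 dx = -128;  ∫_0^2 -2*x^6 dx = -256/7;
    ∫_0^2 10*x^5 dx = 320/3;  ∫_0^2 11*x^4 dx = 352/5;  ∫_0^2 10*x^3 dx = 40;
    ∫_0^2 7*x^2 dx = 56/3;  ∫_0^2 2*x dx = 4;  ∫_0^2 1 dx = 2.
  Sum: 512/9 − 128 − 256/7 + 320/3 + 352/5 + 40 + 56/3 + 4 + 2 = 42226/315.
  ∫_0^2 u'(x)^2 dx = ∫_0^2 (16*x^6 - 48*x^5 - 12*x^4 + 64*x^3 + 48*x^2 + 12*x + 1) dx. Term by term:
    ∫_0^2 16*x^6 dx = 2048/7;  ∫_0^2 -48*x^5 dx = -512;  ∫_0^2 -12*x^4 dx = -384/5;
    ∫_0^2 64*x^3 dx = 256;  ∫_0^2 48*x^2 dx = 128;  ∫_0^2 12*x dx = 24;
    ∫_0^2 1 dx = 2.
  Sum: 2048/7 − 512 − 384/5 + 256 + 128 + 24 + 2 = 3982/35.
Adding: ||u||_{H^1}^2 = 42226/315 + 3982/35 = 11152/45.


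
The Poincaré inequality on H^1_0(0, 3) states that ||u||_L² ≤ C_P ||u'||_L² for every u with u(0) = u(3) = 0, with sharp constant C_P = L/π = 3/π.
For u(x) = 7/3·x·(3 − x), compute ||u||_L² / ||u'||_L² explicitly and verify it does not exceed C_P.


||u||_L² / ||u'||_L² = 3*sqrt(10)/10 < C_P = 3/π.

u(x) = 7/3·x·(3 − x), so u'(x) = 7 - 14*x/3.
u(x) = 7/3·x·(3 − x) vanishes at x = 0 and x = 3, so u ∈ H^1_0(0, 3). Differentiate via the product rule and integrate the resulting polynomials term by term.
  ∫_0^3 u² dx = ∫_0^3 (49*x^4/9 - 98*x^3/3 + 49*x^2) dx. Term by term:
    ∫_0^3 49*x^4/9 dx = 1323/5;  ∫_0^3 -98*x^3/3 dx = -1323/2;  ∫_0^3 49*x^2 dx = 441.
  Sum: 1323/5 − 1323/2 + 441 = 441/10.
  ∫_0^3 (u')² dx = ∫_0^3 (196*x^2/9 - 196*x/3 + 49) dx. Term by term:
    ∫_0^3 196*x^2/9 dx = 196;  ∫_0^3 -196*x/3 dx = -294;  ∫_0^3 49 dx = 147.
  Sum: 196 − 294 + 147 = 49.
∫_0^3 u² dx = 441/10, so ||u||_L² = 21*sqrt(10)/10.
∫_0^3 (u')² dx = 49, so ||u'||_L² = 7.
Ratio ||u||_L² / ||u'||_L² = 3*sqrt(10)/10.
Sharp Poincaré constant on H^1_0(0, 3) is C_P = L/π = 3/π, achieved by sin(π/3·x).
A polynomial bump cannot attain the sharp Poincaré constant (only the first sine eigenfunction does), so the ratio is strictly less than C_P, consistent with ||u||_L² ≤ C_P ||u'||_L².


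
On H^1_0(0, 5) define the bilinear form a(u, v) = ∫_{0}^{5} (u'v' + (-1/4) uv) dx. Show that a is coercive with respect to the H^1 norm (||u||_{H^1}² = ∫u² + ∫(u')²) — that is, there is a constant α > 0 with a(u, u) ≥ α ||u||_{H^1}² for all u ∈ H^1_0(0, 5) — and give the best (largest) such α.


α = (-25/4 + π^2)/(π^2 + 25)

Coercivity of a(·,·) on H^1_0(0, 5) means a(u, u) ≥ α ||u||_{H^1}² for every u ∈ H^1_0.
The interval has length L = 5, and Poincaré/coercivity depend only on L. Here a(u, u) = ∫(u')² + (-1/4)·∫u².
Here c = -1/4 < 0 with |c| < (π/L)² = π^2/25, so coercivity still holds. The condition a(u,u) ≥ α||u||_{H^1}² reads (1−α)∫(u')² ≥ (α−c)∫u². Any admissible α is ≤ 1 (rapidly oscillating u have ∫u²/∫(u')² → 0), and α = 1 would force 0 ≥ (1−c)∫u², impossible since c < 1; so 1−α > 0. By the sharp Poincaré inequality on H^1_0 of an interval of length L, ∫(u')² ≥ (π/L)²∫u² with equality for the first sine mode sin(π(x−x₀)/L) (x₀ the left endpoint), so the inequality holds for all u iff (1−α)(π/L)² ≥ α − c, i.e. α ≤ ((π/L)² + c)/((π/L)² + 1) = (1 + c(L/π)²)/(1 + (L/π)²). (Direct route, valid since c ≤ 0: Poincaré gives c∫u² ≥ c(L/π)²∫(u')², so a(u,u) ≥ (1 + c(L/π)²)∫(u')², while ||u||_{H^1}² ≤ (1 + (L/π)²)∫(u')²; dividing yields the same α.) With (π/L)² = π^2/25 and c = -1/4, the largest admissible constant is α = ((π/L)² + c)/((π/L)² + 1).
Simplifying, α = (-25/4 + π^2)/(π^2 + 25).


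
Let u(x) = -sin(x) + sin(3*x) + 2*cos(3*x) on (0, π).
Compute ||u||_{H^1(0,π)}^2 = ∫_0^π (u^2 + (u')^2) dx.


||u||_{H^1(0,π)}^2 = 26*π

u'(x) = -6*sin(3*x) - cos(x) + 3*cos(3*x).
Expand u² and (u')² and integrate term by term on (0, π), using: for integers n ≥ 1, ∫_0^π sin²(nx) dx = ∫_0^π cos²(nx) dx = π/2; for n ≠ n', ∫_0^π sin(nx)sin(n'x) dx = ∫_0^π cos(nx)cos(n'x) dx = 0; and by product-to-sum, ∫_0^π sin(nx)cos(n'x) dx = ½∫_0^π [sin((n+n')x) + sin((n−n')x)] dx, which is 0 when n+n' is even and 2n/(n²−n'²) when n+n' is odd (it need not vanish on (0, π)).
  u² squared terms: (-1)²·∫sin(x)² dx = 1·π/2 = π/2;  (2)²·∫cos(3x)² dx = 4·π/2 = 2*π;  (1)²·∫sin(3x)² dx = 1·π/2 = π/2.
  u² cross terms: 2·(-1)·(2)·∫sin(x)·cos(3x) dx = -4·(0) = 0;  2·(-1)·(1)·∫sin(x)·sin(3x) dx = -2·(0) = 0;  2·(2)·(1)·∫cos(3x)·sin(3x) dx = 4·(0) = 0.
  So ∫_0^π u² dx = π/2 + 2*π + π/2 + 0 + 0 + 0 = 3*π.
  (u')² squared terms: (-1)²·∫cos(x)² dx = 1·π/2 = π/2;  (-6)²·∫sin(3x)² dx = 36·π/2 = 18*π;  (3)²·∫cos(3x)² dx = 9·π/2 = 9*π/2.
  (u')² cross terms: 2·(-1)·(-6)·∫cos(x)·sin(3x) dx = 12·(0) = 0;  2·(-1)·(3)·∫cos(x)·cos(3x) dx = -6·(0) = 0;  2·(-6)·(3)·∫sin(3x)·cos(3x) dx = -36·(0) = 0.
  So ∫_0^π (u')² dx = π/2 + 18*π + 9*π/2 + 0 + 0 + 0 = 23*π.
||u||_{H^1}^2 = (3*π) + (23*π) = 26*π.


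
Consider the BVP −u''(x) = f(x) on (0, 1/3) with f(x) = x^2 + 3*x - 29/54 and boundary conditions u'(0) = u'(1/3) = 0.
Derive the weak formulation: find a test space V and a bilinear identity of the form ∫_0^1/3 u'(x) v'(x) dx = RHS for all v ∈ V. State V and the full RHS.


V = H^1(0, 1/3) (no boundary constraint on v; u is determined up to an additive constant); weak form: ∫_0^1/3 u'v' dx = ∫_0^1/3 (x^2 + 3*x - 29/54) v dx for all v ∈ V.

Multiply both sides by a test function v and integrate from 0 to 1/3:
  ∫_0^1/3 −u''(x) v(x) dx = ∫_0^1/3 f(x) v(x) dx.
Integrate the LHS by parts once:
  ∫_0^1/3 −u'' v dx = −[u'(x) v(x)]_0^1/3 + ∫_0^1/3 u'(x) v'(x) dx.
Thus ∫_0^1/3 u'(x) v'(x) dx = ∫_0^1/3 f(x) v(x) dx + [u'(x) v(x)]_0^1/3.
Choose V so that boundary terms are either known or forced to vanish.
u has homogeneous Neumann: u'(0) = u'(1/3) = 0. So [u' v]_0^1/3 = 0·v(1/3) − 0·v(0) = 0 for any v; take V = H^1(0, 1/3).
Weak formulation: find u (satisfying any essential BC) such that ∫_0^1/3 u'(x) v'(x) dx = ∫_0^1/3 f v dx for all v ∈ V (homogeneous Neumann, so boundary terms vanish).
Substituting f(x) = x^2 + 3*x - 29/54, the right-hand side is ∫_0^1/3 (x^2 + 3*x - 29/54) v dx.
Compatibility check (pure Neumann): taking v ≡ 1 ∈ V gives 0 = ∫_0^1/3 f dx + (0) − (0), i.e. ∫_0^1/3 f dx must equal u'(0) − u'(1/3) = 0. Indeed ∫_0^1/3 (x^2 + 3*x - 29/54) dx = 0, so the data are compatible. The solution is then unique only up to an additive constant (fix it e.g. by requiring ∫_0^1/3 u dx = 0).


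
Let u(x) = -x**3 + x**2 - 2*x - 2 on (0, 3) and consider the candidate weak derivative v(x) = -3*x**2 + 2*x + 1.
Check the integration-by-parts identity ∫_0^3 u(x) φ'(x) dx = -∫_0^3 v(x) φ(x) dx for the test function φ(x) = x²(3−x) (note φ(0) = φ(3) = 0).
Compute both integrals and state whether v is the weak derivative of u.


LHS = 621/10, RHS = 837/20. No, v is not the weak derivative of u.

u(x) = -x**3 + x**2 - 2*x - 2, classical derivative u'(x) = -3*x**2 + 2*x - 2.
φ(x) = x²(3−x), so φ'(x) = 3*x*(2 - x).
Note φ(0) = φ(3) = 0, so the boundary term u·φ vanishes.
LHS = ∫_0^3 u(x) φ'(x) dx = ∫_0^3 (3*x^5 - 9*x^4 + 12*x^3 - 6*x^2 - 12*x) dx. Term by term:
  ∫_0^3 3*x^5 dx = 729/2;  ∫_0^3 -9*x^4 dx = -2187/5;  ∫_0^3 12*x^3 dx = 243;
  ∫_0^3 -6*x^2 dx = -54;  ∫_0^3 -12*x dx = -54.
Sum: 729/2 − 2187/5 + 243 − 54 − 54 = 621/10.
So LHS = 621/10.
∫_0^3 v(x) φ(x) dx = ∫_0^3 (3*x^5 - 11*x^4 + 5*x^3 + 3*x^2) dx. Term by term:
  ∫_0^3 3*x^5 dx = 729/2;  ∫_0^3 -11*x^4 dx = -2673/5;  ∫_0^3 5*x^3 dx = 405/4;
  ∫_0^3 3*x^2 dx = 27.
Sum: 729/2 − 2673/5 + 405/4 + 27 = -837/20.
So RHS = -∫_0^3 v(x) φ(x) dx = 837/20.
LHS − RHS = 81/4 ≠ 0, so the identity fails.
(For a valid weak derivative the identity must hold for EVERY test function, in particular this one. The failure shows v is NOT the weak derivative of u.)
Correct weak derivative would be u'(x) = -3*x**2 + 2*x - 2.


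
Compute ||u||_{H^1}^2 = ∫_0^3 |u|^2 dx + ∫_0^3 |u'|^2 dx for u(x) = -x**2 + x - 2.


||u||_{H^1}^2 = 681/10

The H^1 norm (squared) on an interval (0, L) is
  ||u||_{H^1}^2 = ∫_0^L u(x)^2 dx + ∫_0^L u'(x)^2 dx.
Compute u'(x) = 1 - 2*x.
Then u(x)^2 = x**4 - 2*x**3 + 5*x**2 - 4*x + 4 and u'(x)^2 = 4*x**2 - 4*x + 1.
Integrate each monomial from 0 to 3 using ∫_0^3 c·x^n dx = c·3^(n+1)/(n+1):
  ∫_0^3 u(x)^2 dx = ∫_0^3 (x^4 - 2*x^3 + 5*x^2 - 4*x + 4) dx. Term by term:
    ∫_0^3 x^4 dx = 243/5;  ∫_0^3 -2*x^3 dx = -81/2;  ∫_0^3 5*x^2 dx = 45;
    ∫_0^3 -4*x dx = -18;  ∫_0^3 4 dx = 12.
  Sum: 243/5 − 81/2 + 45 − 18 + 12 = 471/10.
  ∫_0^3 u'(x)^2 dx = ∫_0^3 (4*x^2 - 4*x + 1) dx. Term by term:
    ∫_0^3 4*x^2 dx = 36;  ∫_0^3 -4*x dx = -18;  ∫_0^3 1 dx = 3.
  Sum: 36 − 18 + 3 = 21.
Adding: ||u||_{H^1}^2 = 471/10 + 21 = 681/10.


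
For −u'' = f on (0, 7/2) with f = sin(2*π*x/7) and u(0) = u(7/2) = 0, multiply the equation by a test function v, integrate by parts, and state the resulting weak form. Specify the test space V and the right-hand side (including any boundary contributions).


V = H^1_0(0, 7/2) (so v(0) = v(7/2) = 0); weak form: ∫_0^7/2 u'v' dx = ∫_0^7/2 (sin(2*π*x/7)) v dx for all v ∈ V.

Multiply both sides by a test function v and integrate from 0 to 7/2:
  ∫_0^7/2 −u''(x) v(x) dx = ∫_0^7/2 f(x) v(x) dx.
Integrate the LHS by parts once:
  ∫_0^7/2 −u'' v dx = −[u'(x) v(x)]_0^7/2 + ∫_0^7/2 u'(x) v'(x) dx.
Thus ∫_0^7/2 u'(x) v'(x) dx = ∫_0^7/2 f(x) v(x) dx + [u'(x) v(x)]_0^7/2.
Choose V so that boundary terms are either known or forced to vanish.
u is Dirichlet: u(0) = u(7/2) = 0. Let V = H^1_0(0, 7/2); then v(0) = v(7/2) = 0, and [u' v]_0^7/2 = 0.
Weak formulation: find u (satisfying any essential BC) such that ∫_0^7/2 u'(x) v'(x) dx = ∫_0^7/2 f v dx for all v ∈ V.
Substituting f(x) = sin(2*π*x/7), the right-hand side is ∫_0^7/2 (sin(2*π*x/7)) v dx.


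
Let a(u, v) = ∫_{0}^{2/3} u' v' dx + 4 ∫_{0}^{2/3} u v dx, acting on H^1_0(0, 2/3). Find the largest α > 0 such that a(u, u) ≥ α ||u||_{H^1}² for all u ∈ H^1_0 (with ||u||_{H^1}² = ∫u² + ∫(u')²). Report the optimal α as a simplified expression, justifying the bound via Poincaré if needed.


α = 1

Coercivity of a(·,·) on H^1_0(0, 2/3) means a(u, u) ≥ α ||u||_{H^1}² for every u ∈ H^1_0.
The interval has length L = 2/3, and Poincaré/coercivity depend only on L. Here a(u, u) = ∫(u')² + (4)·∫u².
Here c = 4 ≥ 1, so a(u,u) = ∫(u')² + c∫u² ≥ ∫(u')² + ∫u² = ||u||_{H^1}², i.e. α = 1 works. No larger α is possible: a(u,u) ≥ α||u||_{H^1}² means (1−α)∫(u')² ≥ (α−c)∫u², and for the modes u_n = sin(nπ(x−x₀)/L) (x₀ the left endpoint) one has ∫u_n²/∫(u_n')² = (L/(nπ))² → 0, so a(u_n,u_n)/||u_n||_{H^1}² → 1. Hence the optimal constant is α = 1.
Therefore α = 1.


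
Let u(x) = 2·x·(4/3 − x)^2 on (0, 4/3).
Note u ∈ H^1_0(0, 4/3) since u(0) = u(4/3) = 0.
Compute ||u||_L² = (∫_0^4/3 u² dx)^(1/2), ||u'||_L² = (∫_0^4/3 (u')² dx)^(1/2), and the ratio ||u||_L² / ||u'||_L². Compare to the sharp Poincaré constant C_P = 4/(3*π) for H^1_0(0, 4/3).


||u||_L² / ||u'||_L² = 2*sqrt(14)/21 < C_P = 4/(3*π).

u(x) = 2·x·(4/3 − x)^2, so u'(x) = 6*x^2 - 32*x/3 + 32/9.
u(x) = 2·x·(4/3 − x)^2 vanishes at x = 0 and x = 4/3, so u ∈ H^1_0(0, 4/3). Differentiate via the product rule and integrate the resulting polynomials term by term.
  ∫_0^4/3 u² dx = ∫_0^4/3 (4*x^6 - 64*x^5/3 + 128*x^4/3 - 1024*x^3/27 + 1024*x^2/81) dx. Term by term:
    ∫_0^4/3 4*x^6 dx = 65536/15309;  ∫_0^4/3 -64*x^5/3 dx = -131072/6561;  ∫_0^4/3 128*x^4/3 dx = 131072/3645;
    ∫_0^4/3 -1024*x^3/27 dx = -65536/2187;  ∫_0^4/3 1024*x^2/81 dx = 65536/6561.
  Sum: 65536/15309 − 131072/6561 + 131072/3645 − 65536/2187 + 65536/6561 = 65536/229635.
  ∫_0^4/3 (u')² dx = ∫_0^4/3 (36*x^4 - 128*x^3 + 1408*x^2/9 - 2048*x/27 + 1024/81) dx. Term by term:
    ∫_0^4/3 36*x^4 dx = 4096/135;  ∫_0^4/3 -128*x^3 dx = -8192/81;  ∫_0^4/3 1408*x^2/9 dx = 90112/729;
    ∫_0^4/3 -2048*x/27 dx = -16384/243;  ∫_0^4/3 1024/81 dx = 4096/243.
  Sum: 4096/135 − 8192/81 + 90112/729 − 16384/243 + 4096/243 = 8192/3645.
∫_0^4/3 u² dx = 65536/229635, so ||u||_L² = 256*sqrt(35)/2835.
∫_0^4/3 (u')² dx = 8192/3645, so ||u'||_L² = 64*sqrt(10)/135.
Ratio ||u||_L² / ||u'||_L² = 2*sqrt(14)/21.
Sharp Poincaré constant on H^1_0(0, 4/3) is C_P = L/π = 4/(3*π), achieved by sin(3*π/4·x).
A polynomial bump cannot attain the sharp Poincaré constant (only the first sine eigenfunction does), so the ratio is strictly less than C_P, consistent with ||u||_L² ≤ C_P ||u'||_L².


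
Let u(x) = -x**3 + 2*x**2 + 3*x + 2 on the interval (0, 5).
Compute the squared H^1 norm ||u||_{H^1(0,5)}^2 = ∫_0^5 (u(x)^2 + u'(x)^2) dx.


||u||_{H^1}^2 = 78940/21

The H^1 norm (squared) on an interval (0, L) is
  ||u||_{H^1}^2 = ∫_0^L u(x)^2 dx + ∫_0^L u'(x)^2 dx.
Compute u'(x) = -3*x**2 + 4*x + 3.
Then u(x)^2 = x**6 - 4*x**5 - 2*x**4 + 8*x**3 + 17*x**2 + 12*x + 4 and u'(x)^2 = 9*x**4 - 24*x**3 - 2*x**2 + 24*x + 9.
Integrate each monomial from 0 to 5 using ∫_0^5 c·x^n dx = c·5^(n+1)/(n+1):
  ∫_0^5 u(x)^2 dx = ∫_0^5 (x^6 - 4*x^5 - 2*x^4 + 8*x^3 + 17*x^2 + 12*x + 4) dx. Term by term:
    ∫_0^5 x^6 dx = 78125/7;  ∫_0^5 -4*x^5 dx = -31250/3;  ∫_0^5 -2*x^4 dx = -1250;
    ∫_0^5 8*x^3 dx = 1250;  ∫_0^5 17*x^2 dx = 2125/3;  ∫_0^5 12*x dx = 150;
    ∫_0^5 4 dx = 20.
  Sum: 78125/7 − 31250/3 − 1250 + 1250 + 2125/3 + 150 + 20 = 34070/21.
  ∫_0^5 u'(x)^2 dx = ∫_0^5 (9*x^4 - 24*x^3 - 2*x^2 + 24*x + 9) dx. Term by term:
    ∫_0^5 9*x^4 dx = 5625;  ∫_0^5 -24*x^3 dx = -3750;  ∫_0^5 -2*x^2 dx = -250/3;
    ∫_0^5 24*x dx = 300;  ∫_0^5 9 dx = 45.
  Sum: 5625 − 3750 − 250/3 + 300 + 45 = 6410/3.
Adding: ||u||_{H^1}^2 = 34070/21 + 6410/3 = 78940/21.


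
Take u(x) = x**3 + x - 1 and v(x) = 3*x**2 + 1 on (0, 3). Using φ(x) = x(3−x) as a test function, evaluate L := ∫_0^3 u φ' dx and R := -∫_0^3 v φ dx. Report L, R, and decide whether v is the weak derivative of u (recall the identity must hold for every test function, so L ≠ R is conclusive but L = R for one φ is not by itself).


LHS = -819/20, RHS = -819/20. Yes, v = u' weakly.

u(x) = x**3 + x - 1, classical derivative u'(x) = 3*x**2 + 1.
φ(x) = x(3−x), so φ'(x) = 3 - 2*x.
Note φ(0) = φ(3) = 0, so the boundary term u·φ vanishes.
LHS = ∫_0^3 u(x) φ'(x) dx = ∫_0^3 (-2*x^4 + 3*x^3 - 2*x^2 + 5*x - 3) dx. Term by term:
  ∫_0^3 -2*x^4 dx = -486/5;  ∫_0^3 3*x^3 dx = 243/4;  ∫_0^3 -2*x^2 dx = -18;
  ∫_0^3 5*x dx = 45/2;  ∫_0^3 -3 dx = -9.
Sum: -486/5 + 243/4 − 18 + 45/2 − 9 = -819/20.
So LHS = -819/20.
∫_0^3 v(x) φ(x) dx = ∫_0^3 (-3*x^4 + 9*x^3 - x^2 + 3*x) dx. Term by term:
  ∫_0^3 -3*x^4 dx = -729/5;  ∫_0^3 9*x^3 dx = 729/4;  ∫_0^3 -x^2 dx = -9;
  ∫_0^3 3*x dx = 27/2.
Sum: -729/5 + 729/4 − 9 + 27/2 = 819/20.
So RHS = -∫_0^3 v(x) φ(x) dx = -819/20.
LHS = RHS, so the identity holds for this test φ.
Moreover u is smooth here and v(x) = u'(x) = 3*x**2 + 1 pointwise, so the identity holds for every test function. Hence v is the weak derivative of u.


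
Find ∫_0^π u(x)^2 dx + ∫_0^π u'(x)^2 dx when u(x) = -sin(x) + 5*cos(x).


||u||_{H^1(0,π)}^2 = 26*π

u'(x) = -5*sin(x) - cos(x).
Expand u² and (u')² and integrate term by term on (0, π), using: for integers n ≥ 1, ∫_0^π sin²(nx) dx = ∫_0^π cos²(nx) dx = π/2; for n ≠ n', ∫_0^π sin(nx)sin(n'x) dx = ∫_0^π cos(nx)cos(n'x) dx = 0; and by product-to-sum, ∫_0^π sin(nx)cos(n'x) dx = ½∫_0^π [sin((n+n')x) + sin((n−n')x)] dx, which is 0 when n+n' is even and 2n/(n²−n'²) when n+n' is odd (it need not vanish on (0, π)).
  u² squared terms: (-1)²·∫sin(x)² dx = 1·π/2 = π/2;  (5)²·∫cos(x)² dx = 25·π/2 = 25*π/2.
  u² cross terms: 2·(-1)·(5)·∫sin(x)·cos(x) dx = -10·(0) = 0.
  So ∫_0^π u² dx = π/2 + 25*π/2 + 0 = 13*π.
  (u')² squared terms: (-1)²·∫cos(x)² dx = 1·π/2 = π/2;  (-5)²·∫sin(x)² dx = 25·π/2 = 25*π/2.
  (u')² cross terms: 2·(-1)·(-5)·∫cos(x)·sin(x) dx = 10·(0) = 0.
  So ∫_0^π (u')² dx = π/2 + 25*π/2 + 0 = 13*π.
||u||_{H^1}^2 = (13*π) + (13*π) = 26*π.


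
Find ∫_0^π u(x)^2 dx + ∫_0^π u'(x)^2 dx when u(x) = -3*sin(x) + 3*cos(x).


||u||_{H^1(0,π)}^2 = 18*π

u'(x) = -3*sin(x) - 3*cos(x).
Expand u² and (u')² and integrate term by term on (0, π), using: for integers n ≥ 1, ∫_0^π sin²(nx) dx = ∫_0^π cos²(nx) dx = π/2; for n ≠ n', ∫_0^π sin(nx)sin(n'x) dx = ∫_0^π cos(nx)cos(n'x) dx = 0; and by product-to-sum, ∫_0^π sin(nx)cos(n'x) dx = ½∫_0^π [sin((n+n')x) + sin((n−n')x)] dx, which is 0 when n+n' is even and 2n/(n²−n'²) when n+n' is odd (it need not vanish on (0, π)).
  u² squared terms: (-3)²·∫sin(x)² dx = 9·π/2 = 9*π/2;  (3)²·∫cos(x)² dx = 9·π/2 = 9*π/2.
  u² cross terms: 2·(-3)·(3)·∫sin(x)·cos(x) dx = -18·(0) = 0.
  So ∫_0^π u² dx = 9*π/2 + 9*π/2 + 0 = 9*π.
  (u')² squared terms: (-3)²·∫cos(x)² dx = 9·π/2 = 9*π/2;  (-3)²·∫sin(x)² dx = 9·π/2 = 9*π/2.
  (u')² cross terms: 2·(-3)·(-3)·∫cos(x)·sin(x) dx = 18·(0) = 0.
  So ∫_0^π (u')² dx = 9*π/2 + 9*π/2 + 0 = 9*π.
||u||_{H^1}^2 = (9*π) + (9*π) = 18*π.


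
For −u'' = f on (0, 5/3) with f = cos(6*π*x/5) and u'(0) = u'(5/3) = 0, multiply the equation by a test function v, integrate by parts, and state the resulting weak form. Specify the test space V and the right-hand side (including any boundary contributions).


V = H^1(0, 5/3) (no boundary constraint on v; u is determined up to an additive constant); weak form: ∫_0^5/3 u'v' dx = ∫_0^5/3 (cos(6*π*x/5)) v dx for all v ∈ V.

Multiply both sides by a test function v and integrate from 0 to 5/3:
  ∫_0^5/3 −u''(x) v(x) dx = ∫_0^5/3 f(x) v(x) dx.
Integrate the LHS by parts once:
  ∫_0^5/3 −u'' v dx = −[u'(x) v(x)]_0^5/3 + ∫_0^5/3 u'(x) v'(x) dx.
Thus ∫_0^5/3 u'(x) v'(x) dx = ∫_0^5/3 f(x) v(x) dx + [u'(x) v(x)]_0^5/3.
Choose V so that boundary terms are either known or forced to vanish.
u has homogeneous Neumann: u'(0) = u'(5/3) = 0. So [u' v]_0^5/3 = 0·v(5/3) − 0·v(0) = 0 for any v; take V = H^1(0, 5/3).
Weak formulation: find u (satisfying any essential BC) such that ∫_0^5/3 u'(x) v'(x) dx = ∫_0^5/3 f v dx for all v ∈ V (homogeneous Neumann, so boundary terms vanish).
Substituting f(x) = cos(6*π*x/5), the right-hand side is ∫_0^5/3 (cos(6*π*x/5)) v dx.
Compatibility check (pure Neumann): taking v ≡ 1 ∈ V gives 0 = ∫_0^5/3 f dx + (0) − (0), i.e. ∫_0^5/3 f dx must equal u'(0) − u'(5/3) = 0. Indeed ∫_0^5/3 (cos(6*π*x/5)) dx = 0, so the data are compatible. The solution is then unique only up to an additive constant (fix it e.g. by requiring ∫_0^5/3 u dx = 0).


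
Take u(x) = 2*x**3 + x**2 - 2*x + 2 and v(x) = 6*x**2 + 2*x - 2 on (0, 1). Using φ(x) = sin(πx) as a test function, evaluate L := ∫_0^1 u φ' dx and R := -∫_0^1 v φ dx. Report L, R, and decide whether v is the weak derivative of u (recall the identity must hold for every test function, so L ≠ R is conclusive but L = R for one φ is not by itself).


LHS = -4/π + 24/π^3, RHS = -4/π + 24/π^3. Yes, v = u' weakly.

u(x) = 2*x**3 + x**2 - 2*x + 2, classical derivative u'(x) = 6*x**2 + 2*x - 2.
φ(x) = sin(πx), so φ'(x) = π*cos(π*x).
Note φ(0) = φ(1) = 0, so the boundary term u·φ vanishes.
LHS = ∫_0^1 u(x) φ'(x) dx = ∫_0^1 (2*π*x^3*cos(π*x) + π*x^2*cos(π*x) - 2*π*x*cos(π*x) + 2*π*cos(π*x)) dx. Term by term:
  ∫_0^1 2*π*cos(π*x) dx = 0;  ∫_0^1 π*x^2*cos(π*x) dx = -2/π;  ∫_0^1 -2*π*x*cos(π*x) dx = 4/π;
  ∫_0^1 2*π*x^3*cos(π*x) dx = -6/π + 24/π^3.
Sum: 0 − 2/π + 4/π + -6/π + 24/π^3 = -4/π + 24/π^3.
So LHS = -4/π + 24/π^3.
∫_0^1 v(x) φ(x) dx = ∫_0^1 (6*x^2*sin(π*x) + 2*x*sin(π*x) - 2*sin(π*x)) dx. Term by term:
  ∫_0^1 -2*sin(π*x) dx = -4/π;  ∫_0^1 2*x*sin(π*x) dx = 2/π;  ∫_0^1 6*x^2*sin(π*x) dx = -24/π^3 + 6/π.
Sum: -4/π + 2/π + -24/π^3 + 6/π = -24/π^3 + 4/π.
So RHS = -∫_0^1 v(x) φ(x) dx = -4/π + 24/π^3.
LHS = RHS, so the identity holds for this test φ.
Moreover u is smooth here and v(x) = u'(x) = 6*x**2 + 2*x - 2 pointwise, so the identity holds for every test function. Hence v is the weak derivative of u.


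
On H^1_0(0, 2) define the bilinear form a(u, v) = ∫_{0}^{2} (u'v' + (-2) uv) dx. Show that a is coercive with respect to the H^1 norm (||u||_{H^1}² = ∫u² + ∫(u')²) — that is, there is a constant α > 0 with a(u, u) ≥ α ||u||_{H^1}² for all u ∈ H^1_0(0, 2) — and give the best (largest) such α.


α = (-8 + π^2)/(4 + π^2)

Coercivity of a(·,·) on H^1_0(0, 2) means a(u, u) ≥ α ||u||_{H^1}² for every u ∈ H^1_0.
The interval has length L = 2, and Poincaré/coercivity depend only on L. Here a(u, u) = ∫(u')² + (-2)·∫u².
Here c = -2 < 0 with |c| < (π/L)² = π^2/4, so coercivity still holds. The condition a(u,u) ≥ α||u||_{H^1}² reads (1−α)∫(u')² ≥ (α−c)∫u². Any admissible α is ≤ 1 (rapidly oscillating u have ∫u²/∫(u')² → 0), and α = 1 would force 0 ≥ (1−c)∫u², impossible since c < 1; so 1−α > 0. By the sharp Poincaré inequality on H^1_0 of an interval of length L, ∫(u')² ≥ (π/L)²∫u² with equality for the first sine mode sin(π(x−x₀)/L) (x₀ the left endpoint), so the inequality holds for all u iff (1−α)(π/L)² ≥ α − c, i.e. α ≤ ((π/L)² + c)/((π/L)² + 1) = (1 + c(L/π)²)/(1 + (L/π)²). (Direct route, valid since c ≤ 0: Poincaré gives c∫u² ≥ c(L/π)²∫(u')², so a(u,u) ≥ (1 + c(L/π)²)∫(u')², while ||u||_{H^1}² ≤ (1 + (L/π)²)∫(u')²; dividing yields the same α.) With (π/L)² = π^2/4 and c = -2, the largest admissible constant is α = ((π/L)² + c)/((π/L)² + 1).
Simplifying, α = (-8 + π^2)/(4 + π^2).


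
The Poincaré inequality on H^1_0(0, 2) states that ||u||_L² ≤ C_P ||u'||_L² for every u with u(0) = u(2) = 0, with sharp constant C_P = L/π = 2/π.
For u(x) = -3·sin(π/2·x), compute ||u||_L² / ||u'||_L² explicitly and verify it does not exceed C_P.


||u||_L² / ||u'||_L² = 2/π = C_P.

u(x) = -3·sin(π/2·x), so u'(x) = -3*π*cos(π*x/2)/2.
Writing u(x) = A·sin(kπx/L) with A = -3 and k = 1, use ∫_0^L sin²(kπx/L) dx = L/2 and ∫_0^L cos²(kπx/L) dx = L/2.
u² = 9·sin²(π/2·x) and (u')² = 9*π^2/4·cos²(π/2·x), and each of sin², cos² integrates to L/2 = 1 over (0, 2).
∫_0^2 u² dx = 9, so ||u||_L² = 3.
∫_0^2 (u')² dx = 9*π^2/4, so ||u'||_L² = 3*π/2.
Ratio ||u||_L² / ||u'||_L² = 2/π.
Sharp Poincaré constant on H^1_0(0, 2) is C_P = L/π = 2/π, achieved by sin(π/2·x).
This is the k = 1 eigenfunction (up to amplitude), so the ratio equals the sharp Poincaré constant exactly.
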